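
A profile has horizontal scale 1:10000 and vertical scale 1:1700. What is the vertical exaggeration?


VE = horizontal_scale / vertical_scale = 10000 / 1700 ≈ 5.9

5.9x


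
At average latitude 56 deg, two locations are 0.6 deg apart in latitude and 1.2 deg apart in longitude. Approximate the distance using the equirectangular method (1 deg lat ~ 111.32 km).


dlat_km = 0.6 * 111.32 = 66.792
dlon_km = 1.2 * 111.32 * cos(56) ≈ 74.699
dist = sqrt(66.792^2 + 74.699^2) ≈ 100.2 km

100.2 km


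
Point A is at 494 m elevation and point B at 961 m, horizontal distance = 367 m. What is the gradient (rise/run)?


gradient = (961 - 494) / 367 = 467 / 367 = 1.2725

1.2725


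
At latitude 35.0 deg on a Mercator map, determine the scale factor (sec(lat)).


SF = 1 / cos(35.0) = 1 / 0.819152 = 1.221

1.221


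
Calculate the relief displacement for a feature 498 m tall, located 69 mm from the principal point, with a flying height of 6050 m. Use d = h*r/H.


d = h * r / H = 498 * 69 / 6050 = 5.68 mm

5.68 mm


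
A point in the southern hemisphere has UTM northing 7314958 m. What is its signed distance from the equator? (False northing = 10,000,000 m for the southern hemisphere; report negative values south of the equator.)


For southern: actual = 7314958 - 10000000 = -2685042 m

-2685042 m


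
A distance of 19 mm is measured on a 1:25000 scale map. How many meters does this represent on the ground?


ground = 19 mm * 25000 / 1000 = 475.0 m

475.0 m


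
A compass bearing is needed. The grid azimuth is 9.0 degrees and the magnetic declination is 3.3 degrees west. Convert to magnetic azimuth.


magnetic azimuth = grid azimuth - declination (east +ve)
mag_az = 9.0 - -3.3 = 12.3 degrees

12.3 degrees


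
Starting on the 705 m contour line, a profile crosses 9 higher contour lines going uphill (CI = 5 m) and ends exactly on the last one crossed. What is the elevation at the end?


elevation = 705 + 9 * 5 = 750 m

750 m


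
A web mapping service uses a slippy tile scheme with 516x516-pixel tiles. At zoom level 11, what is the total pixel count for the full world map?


tiles per axis = 2^11 = 2048
total tiles = 2048^2 = 4194304
pixels per axis = 2048 * 516 = 1056768
total pixels = 1056768^2 = 1116758605824

1116758605824 pixels


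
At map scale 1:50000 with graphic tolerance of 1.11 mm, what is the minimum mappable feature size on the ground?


ground = 1.11 mm * 50000 / 1000 = 55.5 m

55.5 m


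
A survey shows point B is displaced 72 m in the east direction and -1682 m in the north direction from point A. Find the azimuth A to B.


az = atan2(72, -1682) = 177.5 deg
adjusted to 0-360: 177.5 degrees

177.5 degrees


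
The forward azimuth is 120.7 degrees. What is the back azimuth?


back azimuth = (120.7 + 180) mod 360 = 300.7 degrees

300.7 degrees


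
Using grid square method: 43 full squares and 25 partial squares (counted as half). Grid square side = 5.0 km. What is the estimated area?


effective squares = 43 + 25 * 0.5 = 55.5
area = 55.5 * 25.0 = 1387.5 km^2

1387.5 km^2


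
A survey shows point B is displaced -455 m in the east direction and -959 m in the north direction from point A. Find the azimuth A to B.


az = atan2(-455, -959) = -154.6 deg
adjusted to 0-360: 205.4 degrees

205.4 degrees


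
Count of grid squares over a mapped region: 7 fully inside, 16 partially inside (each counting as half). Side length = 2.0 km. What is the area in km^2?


effective squares = 7 + 16 * 0.5 = 15.0
area = 15.0 * 4.0 = 60.0 km^2

60.0 km^2


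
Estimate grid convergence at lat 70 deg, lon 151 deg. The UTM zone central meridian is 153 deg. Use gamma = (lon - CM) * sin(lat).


gamma = (151 - 153) * sin(70) = -2 * 0.939693 = -1.879 degrees

-1.879 degrees


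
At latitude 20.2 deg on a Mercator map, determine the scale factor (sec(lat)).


SF = 1 / cos(20.2) = 1 / 0.938493 = 1.066

1.066


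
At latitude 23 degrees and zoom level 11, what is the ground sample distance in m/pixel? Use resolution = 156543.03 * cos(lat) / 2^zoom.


res = 156543.03 * cos(23) / 2^11 = 156543.03 * 0.92050485 / 2048 = 70.36 m/pixel

70.36 m/pixel


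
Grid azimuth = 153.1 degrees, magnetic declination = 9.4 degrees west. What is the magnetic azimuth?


magnetic azimuth = grid azimuth - declination (east +ve)
mag_az = 153.1 - -9.4 = 162.5 degrees

162.5 degrees


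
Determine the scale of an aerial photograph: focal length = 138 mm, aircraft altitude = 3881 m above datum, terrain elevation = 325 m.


scale = f / (H - h) = 138 mm / 3556 m = 138 / 3556000 = 1:25768

1:25768


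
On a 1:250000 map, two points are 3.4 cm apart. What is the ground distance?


ground = 3.4 cm * 250000 / 100 = 8500.0 m = 8.5 km

8.5 km


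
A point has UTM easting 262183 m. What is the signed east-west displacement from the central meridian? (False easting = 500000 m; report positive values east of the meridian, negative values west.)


displacement = 262183 - 500000 = -237817 m

-237817 m


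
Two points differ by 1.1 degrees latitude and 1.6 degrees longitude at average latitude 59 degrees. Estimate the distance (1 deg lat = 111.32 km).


dlat_km = 1.1 * 111.32 = 122.452
dlon_km = 1.6 * 111.32 * cos(59) ≈ 91.734
dist = sqrt(122.452^2 + 91.734^2) ≈ 153.0 km

153.0 km


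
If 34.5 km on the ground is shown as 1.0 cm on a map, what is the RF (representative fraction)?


ground = 34.5 km = 3450000 cm; RF denominator = ground / map = 3450000 / 1.0 = 3450000; RF = 1:3450000

1:3450000


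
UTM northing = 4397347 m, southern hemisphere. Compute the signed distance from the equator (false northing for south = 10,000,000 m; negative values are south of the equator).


For southern: actual = 4397347 - 10000000 = -5602653 m

-5602653 m


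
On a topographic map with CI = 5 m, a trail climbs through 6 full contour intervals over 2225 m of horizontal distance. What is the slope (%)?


elevation change = 6 * 5 = 30 m
slope = 30 / 2225 * 100 = 1.3%

1.3%


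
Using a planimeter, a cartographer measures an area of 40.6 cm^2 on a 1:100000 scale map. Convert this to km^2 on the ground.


ground_area = 40.6 * (100000/100)^2 = 40600000.0 m^2 = 40.6 km^2

40.6 km^2


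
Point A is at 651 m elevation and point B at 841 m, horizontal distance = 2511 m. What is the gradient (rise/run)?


gradient = (841 - 651) / 2511 = 190 / 2511 = 0.0757

0.0757


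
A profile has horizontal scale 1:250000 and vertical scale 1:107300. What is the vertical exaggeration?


VE = horizontal_scale / vertical_scale = 250000 / 107300 ≈ 2.3

2.3x


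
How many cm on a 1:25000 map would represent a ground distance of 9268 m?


map_cm = 9268 * 100 / 25000 = 37.072 cm ≈ 37.07 cm

37.07 cm


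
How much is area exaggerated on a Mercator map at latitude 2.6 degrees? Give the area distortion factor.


area_distortion = 1/cos^2(2.6) = 1.002

1.002


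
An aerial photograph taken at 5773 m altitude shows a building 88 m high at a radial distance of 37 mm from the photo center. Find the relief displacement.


d = h * r / H = 88 * 37 / 5773 = 0.56 mm

0.56 mm


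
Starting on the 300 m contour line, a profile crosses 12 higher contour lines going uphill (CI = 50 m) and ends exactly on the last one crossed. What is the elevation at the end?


elevation = 300 + 12 * 50 = 900 m

900 m


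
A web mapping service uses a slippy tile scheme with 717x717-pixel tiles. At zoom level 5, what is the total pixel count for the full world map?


tiles per axis = 2^5 = 32
total tiles = 32^2 = 1024
pixels per axis = 32 * 717 = 22944
total pixels = 22944^2 = 526427136

526427136 pixels


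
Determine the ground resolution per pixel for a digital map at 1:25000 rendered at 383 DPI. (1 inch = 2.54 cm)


pixel_cm = 2.54 / 383 ≈ 0.006632 cm
ground = pixel_cm * 25000 / 100 = 2.54 * 25000 / (383 * 100) = 63500 / 38300 ≈ 1.66 m

1.66 m


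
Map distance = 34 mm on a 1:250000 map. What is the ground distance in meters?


ground = 34 mm * 250000 / 1000 = 8500.0 m

8500.0 m


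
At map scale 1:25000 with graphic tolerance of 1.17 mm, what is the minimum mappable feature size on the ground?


ground = 1.17 mm * 25000 / 1000 = 29.25 m

29.25 m


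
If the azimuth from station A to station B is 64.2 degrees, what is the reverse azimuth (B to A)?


back azimuth = (64.2 + 180) mod 360 = 244.2 degrees

244.2 degrees


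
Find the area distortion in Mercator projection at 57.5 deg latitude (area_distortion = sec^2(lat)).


area_distortion = 1/cos^2(57.5) = 3.464

3.464


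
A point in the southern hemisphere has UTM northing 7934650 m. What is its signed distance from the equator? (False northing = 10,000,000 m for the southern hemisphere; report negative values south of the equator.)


For southern: actual = 7934650 - 10000000 = -2065350 m

-2065350 m


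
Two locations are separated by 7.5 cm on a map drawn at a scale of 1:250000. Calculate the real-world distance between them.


ground = 7.5 cm * 250000 / 100 = 18750.0 m = 18.75 km

18.75 km


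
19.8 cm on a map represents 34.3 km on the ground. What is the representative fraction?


ground = 34.3 km = 3430000 cm; RF denominator = ground / map = 3430000 / 19.8 ≈ 173232; RF = 1:173232

1:173232


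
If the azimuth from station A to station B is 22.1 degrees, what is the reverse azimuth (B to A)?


back azimuth = (22.1 + 180) mod 360 = 202.1 degrees

202.1 degrees


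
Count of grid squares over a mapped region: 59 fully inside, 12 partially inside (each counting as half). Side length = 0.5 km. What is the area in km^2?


effective squares = 59 + 12 * 0.5 = 65.0
area = 65.0 * 0.25 = 16.25 km^2

16.25 km^2


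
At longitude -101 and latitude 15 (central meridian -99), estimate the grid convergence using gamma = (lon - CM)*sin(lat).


gamma = (-101 - -99) * sin(15) = -2 * 0.258819 = -0.518 degrees

-0.518 degrees


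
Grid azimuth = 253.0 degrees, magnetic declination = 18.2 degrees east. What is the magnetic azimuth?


magnetic azimuth = grid azimuth - declination (east +ve)
mag_az = 253.0 - 18.2 = 234.8 degrees

234.8 degrees


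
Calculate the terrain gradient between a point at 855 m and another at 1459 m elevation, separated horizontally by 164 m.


gradient = (1459 - 855) / 164 = 604 / 164 = 3.6829

3.6829


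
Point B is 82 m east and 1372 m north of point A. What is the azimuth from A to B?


az = atan2(82, 1372) = 3.4 deg
adjusted to 0-360: 3.4 degrees

3.4 degrees


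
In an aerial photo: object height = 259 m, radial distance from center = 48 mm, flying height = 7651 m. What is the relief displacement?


d = h * r / H = 259 * 48 / 7651 = 1.62 mm

1.62 mm


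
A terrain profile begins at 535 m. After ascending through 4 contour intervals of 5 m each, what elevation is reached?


elevation = 535 + 4 * 5 = 555 m

555 m


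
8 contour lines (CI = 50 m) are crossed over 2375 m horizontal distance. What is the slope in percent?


elevation change = 8 * 50 = 400 m
slope = 400 / 2375 * 100 = 16.8%

16.8%


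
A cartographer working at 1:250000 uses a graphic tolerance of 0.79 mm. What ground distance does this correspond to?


ground = 0.79 mm * 250000 / 1000 = 197.5 m

197.5 m


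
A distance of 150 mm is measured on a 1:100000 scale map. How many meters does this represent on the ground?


ground = 150 mm * 100000 / 1000 = 15000.0 m

15000.0 m


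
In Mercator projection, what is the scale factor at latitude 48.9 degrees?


SF = 1 / cos(48.9) = 1 / 0.657375 = 1.521

1.521


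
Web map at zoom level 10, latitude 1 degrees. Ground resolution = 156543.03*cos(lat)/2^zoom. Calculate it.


res = 156543.03 * cos(1) / 2^10 = 156543.03 * 0.9998477 / 1024 = 152.85 m/pixel

152.85 m/pixel


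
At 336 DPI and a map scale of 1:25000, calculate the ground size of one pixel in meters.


pixel_cm = 2.54 / 336 ≈ 0.00756 cm
ground = pixel_cm * 25000 / 100 = 2.54 * 25000 / (336 * 100) = 63500 / 33600 ≈ 1.89 m

1.89 m


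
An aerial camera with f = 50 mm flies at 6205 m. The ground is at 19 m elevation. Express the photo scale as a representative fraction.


scale = f / (H - h) = 50 mm / 6186 m = 50 / 6186000 = 1:123720

1:123720


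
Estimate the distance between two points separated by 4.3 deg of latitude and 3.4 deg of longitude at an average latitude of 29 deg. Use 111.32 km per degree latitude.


dlat_km = 4.3 * 111.32 = 478.676
dlon_km = 3.4 * 111.32 * cos(29) ≈ 331.033
dist = sqrt(478.676^2 + 331.033^2) ≈ 582.0 km

582.0 km


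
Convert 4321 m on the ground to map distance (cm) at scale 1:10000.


map_cm = 4321 * 100 / 10000 = 43.21 cm

43.21 cm


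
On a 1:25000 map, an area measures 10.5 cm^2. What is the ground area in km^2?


ground_area = 10.5 * (25000/100)^2 = 656250.0 m^2 = 0.65625 km^2 ≈ 0.656 km^2

0.656 km^2


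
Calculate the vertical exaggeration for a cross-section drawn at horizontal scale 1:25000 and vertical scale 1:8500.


VE = horizontal_scale / vertical_scale = 25000 / 8500 ≈ 2.9

2.9x


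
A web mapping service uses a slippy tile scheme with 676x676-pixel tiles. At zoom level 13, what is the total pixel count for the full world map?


tiles per axis = 2^13 = 8192
total tiles = 8192^2 = 67108864
pixels per axis = 8192 * 676 = 5537792
total pixels = 5537792^2 = 30667140235264

30667140235264 pixels


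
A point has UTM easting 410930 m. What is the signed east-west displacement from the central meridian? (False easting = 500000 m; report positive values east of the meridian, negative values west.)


displacement = 410930 - 500000 = -89070 m

-89070 m


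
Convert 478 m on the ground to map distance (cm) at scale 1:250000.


map_cm = 478 * 100 / 250000 = 0.1912 cm ≈ 0.19 cm

0.19 cm


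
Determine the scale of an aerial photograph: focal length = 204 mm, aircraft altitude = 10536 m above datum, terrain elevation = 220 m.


scale = f / (H - h) = 204 mm / 10316 m = 204 / 10316000 = 1:50569

1:50569


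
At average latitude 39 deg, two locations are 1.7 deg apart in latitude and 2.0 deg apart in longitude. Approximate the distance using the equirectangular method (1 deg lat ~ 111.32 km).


dlat_km = 1.7 * 111.32 = 189.244
dlon_km = 2.0 * 111.32 * cos(39) ≈ 173.024
dist = sqrt(189.244^2 + 173.024^2) ≈ 256.4 km

256.4 km


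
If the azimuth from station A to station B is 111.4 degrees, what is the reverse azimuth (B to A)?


back azimuth = (111.4 + 180) mod 360 = 291.4 degrees

291.4 degrees


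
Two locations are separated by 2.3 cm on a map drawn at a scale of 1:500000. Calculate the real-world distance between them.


ground = 2.3 cm * 500000 / 100 = 11500.0 m = 11.5 km

11.5 km


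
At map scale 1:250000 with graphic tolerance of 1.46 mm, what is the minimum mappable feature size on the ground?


ground = 1.46 mm * 250000 / 1000 = 365.0 m

365.0 m


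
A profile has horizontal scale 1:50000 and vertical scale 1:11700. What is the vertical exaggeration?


VE = horizontal_scale / vertical_scale = 50000 / 11700 ≈ 4.3

4.3x


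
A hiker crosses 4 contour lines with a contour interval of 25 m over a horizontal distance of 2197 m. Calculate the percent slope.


elevation change = 4 * 25 = 100 m
slope = 100 / 2197 * 100 = 4.6%

4.6%


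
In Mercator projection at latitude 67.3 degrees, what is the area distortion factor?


area_distortion = 1/cos^2(67.3) = 6.715

6.715


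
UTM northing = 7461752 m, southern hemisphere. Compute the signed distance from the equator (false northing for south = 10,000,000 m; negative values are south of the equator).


For southern: actual = 7461752 - 10000000 = -2538248 m

-2538248 m


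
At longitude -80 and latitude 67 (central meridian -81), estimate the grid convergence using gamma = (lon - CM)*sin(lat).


gamma = (-80 - -81) * sin(67) = 1 * 0.920505 = 0.921 degrees

0.921 degrees


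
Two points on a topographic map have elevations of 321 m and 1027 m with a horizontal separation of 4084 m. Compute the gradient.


gradient = (1027 - 321) / 4084 = 706 / 4084 = 0.1729

0.1729


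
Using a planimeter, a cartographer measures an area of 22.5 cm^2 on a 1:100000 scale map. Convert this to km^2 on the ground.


ground_area = 22.5 * (100000/100)^2 = 22500000.0 m^2 = 22.5 km^2

22.5 km^2


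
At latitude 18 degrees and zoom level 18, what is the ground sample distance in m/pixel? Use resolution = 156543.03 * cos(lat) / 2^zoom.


res = 156543.03 * cos(18) / 2^18 = 156543.03 * 0.95105652 / 262144 = 0.57 m/pixel

0.57 m/pixel


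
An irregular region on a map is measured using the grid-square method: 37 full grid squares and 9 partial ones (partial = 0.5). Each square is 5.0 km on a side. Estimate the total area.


effective squares = 37 + 9 * 0.5 = 41.5
area = 41.5 * 25.0 = 1037.5 km^2

1037.5 km^2


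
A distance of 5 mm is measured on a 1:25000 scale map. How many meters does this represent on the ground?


ground = 5 mm * 25000 / 1000 = 125.0 m

125.0 m


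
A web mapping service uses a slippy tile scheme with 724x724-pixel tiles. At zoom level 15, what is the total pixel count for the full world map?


tiles per axis = 2^15 = 32768
total tiles = 32768^2 = 1073741824
pixels per axis = 32768 * 724 = 23724032
total pixels = 23724032^2 = 562829694337024

562829694337024 pixels


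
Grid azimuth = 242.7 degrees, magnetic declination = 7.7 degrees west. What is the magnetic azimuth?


magnetic azimuth = grid azimuth - declination (east +ve)
mag_az = 242.7 - -7.7 = 250.4 degrees

250.4 degrees


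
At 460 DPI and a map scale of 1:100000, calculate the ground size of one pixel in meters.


pixel_cm = 2.54 / 460 ≈ 0.005522 cm
ground = pixel_cm * 100000 / 100 = 2.54 * 100000 / (460 * 100) = 254000 / 46000 ≈ 5.52 m

5.52 m


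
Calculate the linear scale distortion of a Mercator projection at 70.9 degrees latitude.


SF = 1 / cos(70.9) = 1 / 0.327218 = 3.056

3.056


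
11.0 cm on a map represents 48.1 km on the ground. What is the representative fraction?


ground = 48.1 km = 4810000 cm; RF denominator = ground / map = 4810000 / 11.0 ≈ 437273; RF = 1:437273

1:437273


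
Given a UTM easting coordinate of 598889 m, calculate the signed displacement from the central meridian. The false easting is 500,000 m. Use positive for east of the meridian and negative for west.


displacement = 598889 - 500000 = 98889 m

98889 m


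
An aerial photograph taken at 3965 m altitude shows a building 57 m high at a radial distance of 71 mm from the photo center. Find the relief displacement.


d = h * r / H = 57 * 71 / 3965 = 1.02 mm

1.02 mm


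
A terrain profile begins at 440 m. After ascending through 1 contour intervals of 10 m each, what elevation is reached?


elevation = 440 + 1 * 10 = 450 m

450 m


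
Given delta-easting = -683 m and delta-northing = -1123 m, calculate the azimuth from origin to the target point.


az = atan2(-683, -1123) = -148.7 deg
adjusted to 0-360: 211.3 degrees

211.3 degrees


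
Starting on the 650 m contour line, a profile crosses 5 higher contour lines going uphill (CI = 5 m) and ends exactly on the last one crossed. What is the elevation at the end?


elevation = 650 + 5 * 5 = 675 m

675 m


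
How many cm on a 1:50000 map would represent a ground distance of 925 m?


map_cm = 925 * 100 / 50000 = 1.85 cm

1.85 cm


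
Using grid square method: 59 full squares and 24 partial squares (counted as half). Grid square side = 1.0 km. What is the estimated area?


effective squares = 59 + 24 * 0.5 = 71.0
area = 71.0 * 1.0 = 71.0 km^2

71.0 km^2


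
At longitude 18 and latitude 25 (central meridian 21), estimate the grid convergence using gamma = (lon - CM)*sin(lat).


gamma = (18 - 21) * sin(25) = -3 * 0.422618 = -1.268 degrees

-1.268 degrees


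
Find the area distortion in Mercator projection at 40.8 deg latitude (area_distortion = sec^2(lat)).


area_distortion = 1/cos^2(40.8) = 1.745

1.745


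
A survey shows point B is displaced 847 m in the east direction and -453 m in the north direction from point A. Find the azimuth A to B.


az = atan2(847, -453) = 118.1 deg
adjusted to 0-360: 118.1 degrees

118.1 degrees


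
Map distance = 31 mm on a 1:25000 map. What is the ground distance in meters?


ground = 31 mm * 25000 / 1000 = 775.0 m

775.0 m


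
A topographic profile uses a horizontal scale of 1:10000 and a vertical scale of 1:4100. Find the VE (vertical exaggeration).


VE = horizontal_scale / vertical_scale = 10000 / 4100 ≈ 2.4

2.4x


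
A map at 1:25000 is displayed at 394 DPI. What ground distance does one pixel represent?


pixel_cm = 2.54 / 394 ≈ 0.006447 cm
ground = pixel_cm * 25000 / 100 = 2.54 * 25000 / (394 * 100) = 63500 / 39400 ≈ 1.61 m

1.61 m


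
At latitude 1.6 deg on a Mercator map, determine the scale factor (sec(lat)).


SF = 1 / cos(1.6) = 1 / 0.99961 = 1.0

1.0


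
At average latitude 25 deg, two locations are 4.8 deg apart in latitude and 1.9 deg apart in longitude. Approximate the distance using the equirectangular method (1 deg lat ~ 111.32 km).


dlat_km = 4.8 * 111.32 = 534.336
dlon_km = 1.9 * 111.32 * cos(25) ≈ 191.691
dist = sqrt(534.336^2 + 191.691^2) ≈ 567.7 km

567.7 km


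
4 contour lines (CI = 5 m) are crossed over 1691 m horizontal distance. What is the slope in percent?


elevation change = 4 * 5 = 20 m
slope = 20 / 1691 * 100 = 1.2%

1.2%


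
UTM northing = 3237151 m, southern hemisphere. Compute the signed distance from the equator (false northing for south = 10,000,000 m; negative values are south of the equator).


For southern: actual = 3237151 - 10000000 = -6762849 m

-6762849 m


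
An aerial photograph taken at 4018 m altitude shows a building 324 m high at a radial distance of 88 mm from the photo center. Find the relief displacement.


d = h * r / H = 324 * 88 / 4018 = 7.1 mm

7.1 mm


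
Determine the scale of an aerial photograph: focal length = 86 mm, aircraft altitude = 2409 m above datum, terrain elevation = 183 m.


scale = f / (H - h) = 86 mm / 2226 m = 86 / 2226000 = 1:25884

1:25884


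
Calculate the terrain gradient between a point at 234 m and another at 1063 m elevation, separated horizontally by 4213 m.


gradient = (1063 - 234) / 4213 = 829 / 4213 = 0.1968

0.1968


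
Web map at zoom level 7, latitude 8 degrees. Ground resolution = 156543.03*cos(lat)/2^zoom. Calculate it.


res = 156543.03 * cos(8) / 2^7 = 156543.03 * 0.99026807 / 128 = 1211.09 m/pixel

1211.09 m/pixel


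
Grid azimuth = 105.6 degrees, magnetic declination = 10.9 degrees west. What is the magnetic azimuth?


magnetic azimuth = grid azimuth - declination (east +ve)
mag_az = 105.6 - -10.9 = 116.5 degrees

116.5 degrees


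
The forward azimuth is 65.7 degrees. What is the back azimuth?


back azimuth = (65.7 + 180) mod 360 = 245.7 degrees

245.7 degrees


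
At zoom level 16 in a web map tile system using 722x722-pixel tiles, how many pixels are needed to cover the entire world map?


tiles per axis = 2^16 = 65536
total tiles = 65536^2 = 4294967296
pixels per axis = 65536 * 722 = 47316992
total pixels = 47316992^2 = 2238897731928064

2238897731928064 pixels


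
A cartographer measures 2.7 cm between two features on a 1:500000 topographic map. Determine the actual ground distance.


ground = 2.7 cm * 500000 / 100 = 13500.0 m = 13.5 km

13.5 km


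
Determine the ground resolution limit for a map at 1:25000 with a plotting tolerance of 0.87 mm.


ground = 0.87 mm * 25000 / 1000 = 21.75 m

21.75 m


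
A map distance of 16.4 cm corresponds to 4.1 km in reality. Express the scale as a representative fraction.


ground = 4.1 km = 410000 cm; RF denominator = ground / map = 410000 / 16.4 = 25000; RF = 1:25000

1:25000


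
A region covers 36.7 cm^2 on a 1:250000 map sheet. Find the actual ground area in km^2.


ground_area = 36.7 * (250000/100)^2 = 229375000.0 m^2 = 229.375 km^2

229.375 km^2


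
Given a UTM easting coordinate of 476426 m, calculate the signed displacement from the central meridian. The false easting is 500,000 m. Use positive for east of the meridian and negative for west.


displacement = 476426 - 500000 = -23574 m

-23574 m


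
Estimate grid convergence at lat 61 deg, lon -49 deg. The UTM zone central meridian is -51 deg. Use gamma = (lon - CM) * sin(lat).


gamma = (-49 - -51) * sin(61) = 2 * 0.87462 = 1.749 degrees

1.749 degrees


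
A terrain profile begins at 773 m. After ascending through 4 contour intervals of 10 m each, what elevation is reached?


elevation = 773 + 4 * 10 = 813 m

813 m


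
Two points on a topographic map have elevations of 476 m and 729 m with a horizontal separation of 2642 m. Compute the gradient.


gradient = (729 - 476) / 2642 = 253 / 2642 = 0.0958

0.0958


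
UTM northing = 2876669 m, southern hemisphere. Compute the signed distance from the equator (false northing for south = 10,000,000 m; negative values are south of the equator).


For southern: actual = 2876669 - 10000000 = -7123331 m

-7123331 m


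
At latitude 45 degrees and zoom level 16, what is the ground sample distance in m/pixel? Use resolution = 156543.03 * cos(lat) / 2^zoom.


res = 156543.03 * cos(45) / 2^16 = 156543.03 * 0.70710678 / 65536 = 1.69 m/pixel

1.69 m/pixel


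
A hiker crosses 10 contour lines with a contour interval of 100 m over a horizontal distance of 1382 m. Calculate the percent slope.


elevation change = 10 * 100 = 1000 m
slope = 1000 / 1382 * 100 = 72.4%

72.4%


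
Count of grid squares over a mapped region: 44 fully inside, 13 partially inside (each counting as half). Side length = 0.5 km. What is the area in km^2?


effective squares = 44 + 13 * 0.5 = 50.5
area = 50.5 * 0.25 = 12.625 km^2

12.625 km^2


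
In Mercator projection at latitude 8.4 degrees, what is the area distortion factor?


area_distortion = 1/cos^2(8.4) = 1.022

1.022


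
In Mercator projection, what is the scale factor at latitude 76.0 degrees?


SF = 1 / cos(76.0) = 1 / 0.241922 = 4.134

4.134


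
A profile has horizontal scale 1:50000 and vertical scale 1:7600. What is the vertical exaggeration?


VE = horizontal_scale / vertical_scale = 50000 / 7600 ≈ 6.6

6.6x


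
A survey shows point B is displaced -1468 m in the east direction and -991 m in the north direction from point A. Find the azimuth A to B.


az = atan2(-1468, -991) = -124.0 deg
adjusted to 0-360: 236.0 degrees

236.0 degrees


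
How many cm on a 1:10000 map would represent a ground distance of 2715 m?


map_cm = 2715 * 100 / 10000 = 27.15 cm

27.15 cm


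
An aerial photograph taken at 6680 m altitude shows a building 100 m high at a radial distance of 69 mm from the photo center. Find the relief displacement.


d = h * r / H = 100 * 69 / 6680 = 1.03 mm

1.03 mm


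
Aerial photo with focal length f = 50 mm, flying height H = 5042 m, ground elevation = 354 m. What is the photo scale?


scale = f / (H - h) = 50 mm / 4688 m = 50 / 4688000 = 1:93760

1:93760


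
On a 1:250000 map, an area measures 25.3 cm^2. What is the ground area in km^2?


ground_area = 25.3 * (250000/100)^2 = 158125000.0 m^2 = 158.125 km^2

158.125 km^2


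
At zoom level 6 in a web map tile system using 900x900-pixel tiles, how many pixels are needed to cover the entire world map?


tiles per axis = 2^6 = 64
total tiles = 64^2 = 4096
pixels per axis = 64 * 900 = 57600
total pixels = 57600^2 = 3317760000

3317760000 pixels


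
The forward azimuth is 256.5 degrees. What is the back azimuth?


back azimuth = (256.5 + 180) mod 360 = 76.5 degrees

76.5 degrees


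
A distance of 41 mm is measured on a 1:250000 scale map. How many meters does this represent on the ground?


ground = 41 mm * 250000 / 1000 = 10250.0 m

10250.0 m


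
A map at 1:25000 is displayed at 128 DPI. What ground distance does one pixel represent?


pixel_cm = 2.54 / 128 ≈ 0.019844 cm
ground = pixel_cm * 25000 / 100 = 2.54 * 25000 / (128 * 100) = 63500 / 12800 ≈ 4.96 m

4.96 m


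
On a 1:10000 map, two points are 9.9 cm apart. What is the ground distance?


ground = 9.9 cm * 10000 / 100 = 990.0 m

990.0 m


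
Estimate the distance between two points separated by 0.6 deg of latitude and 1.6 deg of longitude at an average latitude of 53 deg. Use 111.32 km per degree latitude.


dlat_km = 0.6 * 111.32 = 66.792
dlon_km = 1.6 * 111.32 * cos(53) ≈ 107.19
dist = sqrt(66.792^2 + 107.19^2) ≈ 126.3 km

126.3 km


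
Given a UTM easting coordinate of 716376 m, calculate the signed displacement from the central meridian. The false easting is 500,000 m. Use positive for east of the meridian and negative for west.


displacement = 716376 - 500000 = 216376 m

216376 m


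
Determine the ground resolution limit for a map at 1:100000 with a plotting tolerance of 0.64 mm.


ground = 0.64 mm * 100000 / 1000 = 64.0 m

64.0 m


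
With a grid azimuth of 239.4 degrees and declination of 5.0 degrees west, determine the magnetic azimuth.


magnetic azimuth = grid azimuth - declination (east +ve)
mag_az = 239.4 - -5.0 = 244.4 degrees

244.4 degrees


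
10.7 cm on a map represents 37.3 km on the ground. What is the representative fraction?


ground = 37.3 km = 3730000 cm; RF denominator = ground / map = 3730000 / 10.7 ≈ 348598; RF = 1:348598

1:348598


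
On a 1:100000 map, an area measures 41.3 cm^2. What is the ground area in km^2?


ground_area = 41.3 * (100000/100)^2 = 41300000.0 m^2 = 41.3 km^2

41.3 km^2


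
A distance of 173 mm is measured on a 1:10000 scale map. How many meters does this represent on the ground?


ground = 173 mm * 10000 / 1000 = 1730.0 m

1730.0 m


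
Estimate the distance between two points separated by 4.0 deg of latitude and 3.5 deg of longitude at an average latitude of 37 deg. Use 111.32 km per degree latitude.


dlat_km = 4.0 * 111.32 = 445.28
dlon_km = 3.5 * 111.32 * cos(37) ≈ 311.164
dist = sqrt(445.28^2 + 311.164^2) ≈ 543.2 km

543.2 km


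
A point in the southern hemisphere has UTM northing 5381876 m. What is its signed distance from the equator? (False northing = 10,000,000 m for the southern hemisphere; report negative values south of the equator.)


For southern: actual = 5381876 - 10000000 = -4618124 m

-4618124 m


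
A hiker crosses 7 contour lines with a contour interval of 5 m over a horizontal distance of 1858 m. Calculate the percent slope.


elevation change = 7 * 5 = 35 m
slope = 35 / 1858 * 100 = 1.9%

1.9%


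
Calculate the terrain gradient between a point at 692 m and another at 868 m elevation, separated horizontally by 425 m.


gradient = (868 - 692) / 425 = 176 / 425 = 0.4141

0.4141


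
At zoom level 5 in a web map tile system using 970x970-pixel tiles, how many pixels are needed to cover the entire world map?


tiles per axis = 2^5 = 32
total tiles = 32^2 = 1024
pixels per axis = 32 * 970 = 31040
total pixels = 31040^2 = 963481600

963481600 pixels


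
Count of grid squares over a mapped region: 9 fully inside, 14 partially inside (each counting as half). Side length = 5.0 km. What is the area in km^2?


effective squares = 9 + 14 * 0.5 = 16.0
area = 16.0 * 25.0 = 400.0 km^2

400.0 km^2


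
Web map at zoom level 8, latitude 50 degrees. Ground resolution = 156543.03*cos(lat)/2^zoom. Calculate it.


res = 156543.03 * cos(50) / 2^8 = 156543.03 * 0.64278761 / 256 = 393.06 m/pixel

393.06 m/pixel


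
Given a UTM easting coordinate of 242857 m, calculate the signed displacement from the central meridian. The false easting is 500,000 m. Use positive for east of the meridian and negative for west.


displacement = 242857 - 500000 = -257143 m

-257143 m


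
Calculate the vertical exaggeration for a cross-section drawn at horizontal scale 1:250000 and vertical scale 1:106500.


VE = horizontal_scale / vertical_scale = 250000 / 106500 ≈ 2.3

2.3x


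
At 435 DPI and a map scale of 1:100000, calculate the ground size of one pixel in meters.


pixel_cm = 2.54 / 435 ≈ 0.005839 cm
ground = pixel_cm * 100000 / 100 = 2.54 * 100000 / (435 * 100) = 254000 / 43500 ≈ 5.84 m

5.84 m


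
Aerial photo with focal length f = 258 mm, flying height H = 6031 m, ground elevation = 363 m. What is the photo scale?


scale = f / (H - h) = 258 mm / 5668 m = 258 / 5668000 = 1:21969

1:21969


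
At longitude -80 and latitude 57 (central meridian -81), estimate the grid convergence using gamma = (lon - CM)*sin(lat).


gamma = (-80 - -81) * sin(57) = 1 * 0.838671 = 0.839 degrees

0.839 degrees


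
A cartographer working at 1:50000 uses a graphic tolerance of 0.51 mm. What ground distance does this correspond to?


ground = 0.51 mm * 50000 / 1000 = 25.5 m

25.5 m


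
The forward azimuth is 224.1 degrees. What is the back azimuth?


back azimuth = (224.1 + 180) mod 360 = 44.1 degrees

44.1 degrees


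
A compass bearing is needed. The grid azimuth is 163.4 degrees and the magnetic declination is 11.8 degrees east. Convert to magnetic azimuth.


magnetic azimuth = grid azimuth - declination (east +ve)
mag_az = 163.4 - 11.8 = 151.6 degrees

151.6 degrees


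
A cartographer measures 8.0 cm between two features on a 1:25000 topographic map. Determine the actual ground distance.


ground = 8.0 cm * 25000 / 100 = 2000.0 m = 2.0 km

2.0 km


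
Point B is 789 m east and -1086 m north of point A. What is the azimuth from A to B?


az = atan2(789, -1086) = 144.0 deg
adjusted to 0-360: 144.0 degrees

144.0 degrees


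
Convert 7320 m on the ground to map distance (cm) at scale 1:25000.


map_cm = 7320 * 100 / 25000 = 29.28 cm

29.28 cm


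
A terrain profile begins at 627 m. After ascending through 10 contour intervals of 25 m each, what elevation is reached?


elevation = 627 + 10 * 25 = 877 m

877 m


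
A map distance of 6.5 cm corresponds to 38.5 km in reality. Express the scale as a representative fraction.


ground = 38.5 km = 3850000 cm; RF denominator = ground / map = 3850000 / 6.5 ≈ 592308; RF = 1:592308

1:592308


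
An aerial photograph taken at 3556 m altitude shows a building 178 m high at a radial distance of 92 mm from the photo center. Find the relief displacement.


d = h * r / H = 178 * 92 / 3556 = 4.61 mm

4.61 mm


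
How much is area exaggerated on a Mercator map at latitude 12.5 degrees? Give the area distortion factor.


area_distortion = 1/cos^2(12.5) = 1.049

1.049


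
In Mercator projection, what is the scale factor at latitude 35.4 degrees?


SF = 1 / cos(35.4) = 1 / 0.815128 = 1.227

1.227


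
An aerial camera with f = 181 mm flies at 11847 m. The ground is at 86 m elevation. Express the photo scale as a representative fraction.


scale = f / (H - h) = 181 mm / 11761 m = 181 / 11761000 = 1:64978

1:64978


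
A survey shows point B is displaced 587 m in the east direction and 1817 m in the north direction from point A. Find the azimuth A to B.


az = atan2(587, 1817) = 17.9 deg
adjusted to 0-360: 17.9 degrees

17.9 degrees


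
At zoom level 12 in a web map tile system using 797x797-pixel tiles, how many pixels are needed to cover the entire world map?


tiles per axis = 2^12 = 4096
total tiles = 4096^2 = 16777216
pixels per axis = 4096 * 797 = 3264512
total pixels = 3264512^2 = 10657038598144

10657038598144 pixels


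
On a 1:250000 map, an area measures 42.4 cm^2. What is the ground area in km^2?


ground_area = 42.4 * (250000/100)^2 = 265000000.0 m^2 = 265.0 km^2

265.0 km^2


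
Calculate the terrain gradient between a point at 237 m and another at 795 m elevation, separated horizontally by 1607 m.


gradient = (795 - 237) / 1607 = 558 / 1607 = 0.3472

0.3472


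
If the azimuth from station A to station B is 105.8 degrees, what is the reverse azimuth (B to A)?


back azimuth = (105.8 + 180) mod 360 = 285.8 degrees

285.8 degrees


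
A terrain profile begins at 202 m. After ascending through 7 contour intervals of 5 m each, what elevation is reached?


elevation = 202 + 7 * 5 = 237 m

237 m


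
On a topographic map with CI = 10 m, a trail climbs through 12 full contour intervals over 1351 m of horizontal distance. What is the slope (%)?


elevation change = 12 * 10 = 120 m
slope = 120 / 1351 * 100 = 8.9%

8.9%


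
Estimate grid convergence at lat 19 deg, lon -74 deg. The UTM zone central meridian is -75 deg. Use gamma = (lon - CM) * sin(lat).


gamma = (-74 - -75) * sin(19) = 1 * 0.325568 = 0.326 degrees

0.326 degrees


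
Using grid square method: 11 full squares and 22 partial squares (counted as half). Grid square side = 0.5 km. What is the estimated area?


effective squares = 11 + 22 * 0.5 = 22.0
area = 22.0 * 0.25 = 5.5 km^2

5.5 km^2


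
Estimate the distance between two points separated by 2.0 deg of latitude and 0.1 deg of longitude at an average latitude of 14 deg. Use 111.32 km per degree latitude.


dlat_km = 2.0 * 111.32 = 222.64
dlon_km = 0.1 * 111.32 * cos(14) ≈ 10.801
dist = sqrt(222.64^2 + 10.801^2) ≈ 222.9 km

222.9 km


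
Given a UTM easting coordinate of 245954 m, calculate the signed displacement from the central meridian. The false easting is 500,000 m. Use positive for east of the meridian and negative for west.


displacement = 245954 - 500000 = -254046 m

-254046 m


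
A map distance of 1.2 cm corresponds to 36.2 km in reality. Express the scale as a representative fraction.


ground = 36.2 km = 3620000 cm; RF denominator = ground / map = 3620000 / 1.2 ≈ 3016667; RF = 1:3016667

1:3016667


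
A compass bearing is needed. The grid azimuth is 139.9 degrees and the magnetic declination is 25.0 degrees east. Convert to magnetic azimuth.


magnetic azimuth = grid azimuth - declination (east +ve)
mag_az = 139.9 - 25.0 = 114.9 degrees

114.9 degrees


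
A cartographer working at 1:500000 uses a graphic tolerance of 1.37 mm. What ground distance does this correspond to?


ground = 1.37 mm * 500000 / 1000 = 685.0 m

685.0 m


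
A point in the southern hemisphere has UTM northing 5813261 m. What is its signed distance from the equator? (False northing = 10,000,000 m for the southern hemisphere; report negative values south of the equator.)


For southern: actual = 5813261 - 10000000 = -4186739 m

-4186739 m


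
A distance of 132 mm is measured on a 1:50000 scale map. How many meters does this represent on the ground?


ground = 132 mm * 50000 / 1000 = 6600.0 m

6600.0 m


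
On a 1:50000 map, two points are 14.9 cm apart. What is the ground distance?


ground = 14.9 cm * 50000 / 100 = 7450.0 m = 7.45 km

7.45 km


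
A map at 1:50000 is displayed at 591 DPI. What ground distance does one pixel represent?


pixel_cm = 2.54 / 591 ≈ 0.004298 cm
ground = pixel_cm * 50000 / 100 = 2.54 * 50000 / (591 * 100) = 127000 / 59100 ≈ 2.15 m

2.15 m


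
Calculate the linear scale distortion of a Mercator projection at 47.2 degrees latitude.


SF = 1 / cos(47.2) = 1 / 0.679441 = 1.472

1.472


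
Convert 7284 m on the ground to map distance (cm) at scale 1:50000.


map_cm = 7284 * 100 / 50000 = 14.568 cm ≈ 14.57 cm

14.57 cm


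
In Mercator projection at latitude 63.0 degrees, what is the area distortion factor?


area_distortion = 1/cos^2(63.0) = 4.852

4.852


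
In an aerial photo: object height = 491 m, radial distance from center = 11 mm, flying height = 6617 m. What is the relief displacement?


d = h * r / H = 491 * 11 / 6617 = 0.82 mm

0.82 mm
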